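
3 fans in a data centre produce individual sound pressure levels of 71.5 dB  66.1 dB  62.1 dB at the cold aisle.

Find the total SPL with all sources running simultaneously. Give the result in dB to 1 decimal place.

Sum in the linear (power) domain: Σ 10^(Lᵢ/10) = 10^(71.5/10) + 10^(66.1/10) + 10^(62.1/10) = 1.982e+07.
Back to dB: 10·log₁₀ Σ = 73.0 dB.

73.0 dB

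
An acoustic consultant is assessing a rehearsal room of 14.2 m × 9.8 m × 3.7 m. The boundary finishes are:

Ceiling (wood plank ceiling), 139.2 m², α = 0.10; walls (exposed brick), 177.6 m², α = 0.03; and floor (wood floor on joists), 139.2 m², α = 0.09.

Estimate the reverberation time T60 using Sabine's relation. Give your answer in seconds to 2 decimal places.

Equivalent absorption area: A = 139.2*0.10 + 177.6*0.03 + 139.2*0.09 = 31.776 m².
V = 14.2·9.8·3.7 = 514.892 m³.
Sabine: RT60 = 0.161 × 514.892 / 31.776 = 2.61 s.

2.61 s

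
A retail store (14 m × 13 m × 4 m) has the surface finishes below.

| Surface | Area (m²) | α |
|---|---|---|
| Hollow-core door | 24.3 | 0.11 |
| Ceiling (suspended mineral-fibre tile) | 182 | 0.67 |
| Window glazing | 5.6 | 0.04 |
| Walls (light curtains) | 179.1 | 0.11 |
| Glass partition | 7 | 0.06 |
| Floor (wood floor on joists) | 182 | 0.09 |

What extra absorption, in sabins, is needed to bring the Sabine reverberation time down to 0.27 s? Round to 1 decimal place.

A₁ = Σ Sᵢαᵢ = 24.3*0.11 + 182*0.67 + 5.6*0.04 + 179.1*0.11 + 7*0.06 + 182*0.09 = 161.338 sabins.
For T = 0.27 s, need A₂ = 0.161·V/T = 0.161·728/0.27 = 434.104 sabins.
Additional absorption ΔA = 434.104 − 161.338 = 272.8 sabins.

272.8 sabins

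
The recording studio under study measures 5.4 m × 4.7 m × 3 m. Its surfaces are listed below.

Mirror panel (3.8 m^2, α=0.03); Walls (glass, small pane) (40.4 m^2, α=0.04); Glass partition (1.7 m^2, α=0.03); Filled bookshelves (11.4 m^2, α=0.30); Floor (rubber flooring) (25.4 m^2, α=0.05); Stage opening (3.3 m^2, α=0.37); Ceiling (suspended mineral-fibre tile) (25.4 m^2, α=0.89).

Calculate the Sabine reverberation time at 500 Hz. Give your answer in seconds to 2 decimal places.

0.40 s

Summing Sᵢαᵢ: 0.114 + 1.616 + 0.051 + 3.420 + 1.270 + 1.221 + 22.606 → A = 30.298 sabins.
V = 5.4·4.7·3 = 76.14 m³.
RT60 = 0.161 · V / A = 0.161 × 76.14 / 30.298 = 0.40 s.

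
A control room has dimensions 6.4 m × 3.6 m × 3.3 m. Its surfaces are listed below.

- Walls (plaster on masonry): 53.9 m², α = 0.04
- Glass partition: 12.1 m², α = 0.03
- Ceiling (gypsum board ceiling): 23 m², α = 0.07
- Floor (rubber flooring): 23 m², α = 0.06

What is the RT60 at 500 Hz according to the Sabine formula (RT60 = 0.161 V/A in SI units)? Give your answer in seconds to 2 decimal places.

2.22 sec

A = Σ Sᵢαᵢ = 53.9·0.04 + 12.1·0.03 + 23·0.07 + 23·0.06 = 5.509 sabins.
Volume V = 6.4 × 3.6 × 3.3 = 76.032 m³.
RT60 = 0.161 · V / A = 0.161 × 76.032 / 5.509 = 2.22 s.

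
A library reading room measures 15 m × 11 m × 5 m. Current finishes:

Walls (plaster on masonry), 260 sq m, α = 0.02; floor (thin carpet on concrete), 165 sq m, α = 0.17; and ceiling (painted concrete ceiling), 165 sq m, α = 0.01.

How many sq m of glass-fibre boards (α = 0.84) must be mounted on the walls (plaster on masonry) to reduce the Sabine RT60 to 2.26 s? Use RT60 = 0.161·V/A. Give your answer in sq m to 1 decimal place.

29.1

Total absorption A₁ = 260*0.02 + 165*0.17 + 165*0.01
  = 5.200 + 28.050 + 1.650 = 34.900 sq m sabins.
V = 825 m³. Target absorption A₂ = 0.161 × 825 / 2.26 = 58.772 sabins.
ΔA needed = 58.772 − 34.900 = 23.872 sabins.
Net gain per sq m: Δα = 0.84 − 0.02 = 0.82.
Area = ΔA/Δα = 23.872/0.82 = 29.1 sq m.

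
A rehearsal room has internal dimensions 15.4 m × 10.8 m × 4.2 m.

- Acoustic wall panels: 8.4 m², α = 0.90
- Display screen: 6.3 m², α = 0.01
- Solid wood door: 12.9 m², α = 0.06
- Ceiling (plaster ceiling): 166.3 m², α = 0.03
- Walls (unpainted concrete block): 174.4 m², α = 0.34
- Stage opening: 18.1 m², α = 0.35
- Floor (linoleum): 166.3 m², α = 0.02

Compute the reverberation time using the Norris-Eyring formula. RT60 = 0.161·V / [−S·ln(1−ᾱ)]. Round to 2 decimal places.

1.26 seconds

S = Σ Sᵢ = 552.7 m².
Absorption A = 8.4×0.90 + 6.3×0.01 + 12.9×0.06 + 166.3×0.03 + 174.4×0.34 + 18.1×0.35 + 166.3×0.02 = 82.343 sabins.
Mean coefficient ᾱ = A/S = 0.1490.
Eyring denominator: −S ln(1−ᾱ) = 89.174.
V = 15.4 × 10.8 × 4.2 = 698.544 m³.
T = 0.161·V/[−S·ln(1−ᾱ)] = 0.161·698.544/89.174 = 1.26 s.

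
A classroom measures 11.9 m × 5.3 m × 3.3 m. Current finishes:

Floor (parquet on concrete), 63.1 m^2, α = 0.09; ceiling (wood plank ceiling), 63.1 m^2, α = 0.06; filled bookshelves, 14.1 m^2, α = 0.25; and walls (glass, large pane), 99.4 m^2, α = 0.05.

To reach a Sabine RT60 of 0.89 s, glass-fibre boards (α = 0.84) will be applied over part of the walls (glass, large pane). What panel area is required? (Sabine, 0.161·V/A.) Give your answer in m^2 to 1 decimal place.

A₁ = Σ Sᵢαᵢ = 63.1×0.09 + 63.1×0.06 + 14.1×0.25 + 99.4×0.05 = 17.960 sabins.
V = 208.131 m³. Target absorption A₂ = 0.161 × 208.131 / 0.89 = 37.651 sabins.
ΔA needed = 37.651 − 17.960 = 19.691 sabins.
Each m^2 of panel replacing the walls (glass, large pane) adds (0.84 − 0.05) = 0.79 sabins.
Panel area = 19.691 / 0.79 = 24.9 m^2.

24.9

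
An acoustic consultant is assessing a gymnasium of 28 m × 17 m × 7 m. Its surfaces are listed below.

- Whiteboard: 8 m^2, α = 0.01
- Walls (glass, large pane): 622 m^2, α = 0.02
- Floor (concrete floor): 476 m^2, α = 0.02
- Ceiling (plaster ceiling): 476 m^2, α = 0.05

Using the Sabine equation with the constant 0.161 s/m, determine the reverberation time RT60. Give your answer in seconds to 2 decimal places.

A = Σ Sᵢαᵢ = 8*0.01 + 622*0.02 + 476*0.02 + 476*0.05 = 45.840 sabins.
Volume V = 28 × 17 × 7 = 3332 m³.
RT60 = 0.161 · V / A = 0.161 × 3332 / 45.840 = 11.70 s.

11.70 s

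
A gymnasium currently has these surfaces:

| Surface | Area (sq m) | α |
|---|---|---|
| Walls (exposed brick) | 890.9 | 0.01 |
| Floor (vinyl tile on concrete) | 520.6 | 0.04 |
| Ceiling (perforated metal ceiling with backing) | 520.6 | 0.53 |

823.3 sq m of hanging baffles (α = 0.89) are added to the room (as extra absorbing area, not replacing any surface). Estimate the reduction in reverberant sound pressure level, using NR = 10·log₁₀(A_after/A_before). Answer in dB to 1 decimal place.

5.3 dB

Summing Sᵢαᵢ: 8.909 + 20.824 + 275.918 → A_before = 305.651 sabins.
Treatment contributes 823.3·0.89 = 732.737 sabins.
New total A_after = 1038.388 sabins.
NR = 10·log₁₀(1038.388/305.651) = 5.3 dB.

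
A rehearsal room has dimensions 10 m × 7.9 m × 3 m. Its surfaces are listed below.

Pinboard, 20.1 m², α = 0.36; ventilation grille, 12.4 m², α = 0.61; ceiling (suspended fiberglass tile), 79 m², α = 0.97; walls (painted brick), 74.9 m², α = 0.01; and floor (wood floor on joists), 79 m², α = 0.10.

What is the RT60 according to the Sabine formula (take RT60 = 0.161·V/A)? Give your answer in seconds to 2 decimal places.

Equivalent absorption area: A = 20.1*0.36 + 12.4*0.61 + 79*0.97 + 74.9*0.01 + 79*0.10 = 100.079 m².
Room volume: 237 m³.
RT60 = 0.161 · V / A = 0.161 × 237 / 100.079 = 0.38 s.

0.38 sec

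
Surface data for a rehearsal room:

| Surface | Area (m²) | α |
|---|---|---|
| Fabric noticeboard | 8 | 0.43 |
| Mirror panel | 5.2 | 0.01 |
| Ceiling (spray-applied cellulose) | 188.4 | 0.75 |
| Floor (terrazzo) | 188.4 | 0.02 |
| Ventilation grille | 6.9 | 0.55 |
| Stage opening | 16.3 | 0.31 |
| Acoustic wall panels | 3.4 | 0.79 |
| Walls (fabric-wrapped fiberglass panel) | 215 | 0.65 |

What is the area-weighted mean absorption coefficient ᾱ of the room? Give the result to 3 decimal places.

S = Σ Sᵢ = 8 + 5.2 + 188.4 + 188.4 + 6.9 + 16.3 + 3.4 + 215 = 631.6 m².
Weighted sum Σ Sα = 299.844.
ᾱ = 299.844 / 631.6 = 0.475.

0.475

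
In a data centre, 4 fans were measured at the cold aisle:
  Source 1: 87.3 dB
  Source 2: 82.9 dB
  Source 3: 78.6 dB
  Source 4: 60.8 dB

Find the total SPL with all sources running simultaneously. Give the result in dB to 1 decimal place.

89.1 dB

Σ 10^(Lᵢ/10) = 8.057e+08.
L_total = 10·log₁₀(8.057e+08) = 89.1 dB.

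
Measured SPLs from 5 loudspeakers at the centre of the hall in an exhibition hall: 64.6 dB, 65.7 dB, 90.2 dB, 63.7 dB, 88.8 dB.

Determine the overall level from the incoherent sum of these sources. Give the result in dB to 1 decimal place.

Σ 10^(Lᵢ/10) = 1.815e+09.
L_total = 10·log₁₀(1.815e+09) = 92.6 dB.

92.6 dB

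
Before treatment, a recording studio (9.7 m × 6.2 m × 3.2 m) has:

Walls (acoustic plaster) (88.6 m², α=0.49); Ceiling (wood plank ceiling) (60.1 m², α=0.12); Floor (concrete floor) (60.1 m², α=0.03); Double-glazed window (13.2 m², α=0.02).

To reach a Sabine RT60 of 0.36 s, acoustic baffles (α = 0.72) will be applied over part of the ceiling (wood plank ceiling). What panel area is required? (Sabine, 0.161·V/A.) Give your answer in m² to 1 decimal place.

Summing Sᵢαᵢ: 43.414 + 7.212 + 1.803 + 0.264 → A₁ = 52.693 sabins.
Required A₂ = 0.161·192.448/0.36 = 86.067 sabins.
ΔA needed = 86.067 − 52.693 = 33.374 sabins.
Each m² of panel replacing the ceiling (wood plank ceiling) adds (0.72 − 0.12) = 0.60 sabins.
Area = ΔA/Δα = 33.374/0.60 = 55.6 m².

55.6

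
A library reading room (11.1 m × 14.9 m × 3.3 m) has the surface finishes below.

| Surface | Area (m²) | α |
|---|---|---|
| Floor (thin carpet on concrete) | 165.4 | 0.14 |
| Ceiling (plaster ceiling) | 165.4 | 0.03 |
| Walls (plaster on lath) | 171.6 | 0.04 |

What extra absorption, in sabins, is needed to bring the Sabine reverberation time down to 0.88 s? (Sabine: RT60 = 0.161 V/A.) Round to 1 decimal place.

64.9 sabins

Total absorption A₁ = 165.4·0.14 + 165.4·0.03 + 171.6·0.04
  = 23.156 + 4.962 + 6.864 = 34.982 m² sabins.
For T = 0.88 s, need A₂ = 0.161·V/T = 0.161·545.787/0.88 = 99.854 sabins.
ΔA = A₂ − A₁ = 99.854 − 34.982 = 64.9 sabins.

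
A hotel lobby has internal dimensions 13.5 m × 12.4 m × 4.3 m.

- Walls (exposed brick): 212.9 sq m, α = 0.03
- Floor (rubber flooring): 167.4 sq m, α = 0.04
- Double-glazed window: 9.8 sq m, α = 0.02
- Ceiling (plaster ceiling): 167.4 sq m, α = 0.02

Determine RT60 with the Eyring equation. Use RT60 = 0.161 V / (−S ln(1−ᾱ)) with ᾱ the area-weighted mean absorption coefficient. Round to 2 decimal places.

6.87 s

S = Σ Sᵢ = 557.5 sq m.
Σ(Sᵢαᵢ) = 212.9×0.03 + 167.4×0.04 + 9.8×0.02 + 167.4×0.02 = 16.627.
Mean coefficient ᾱ = A/S = 0.0298.
Eyring denominator: −S ln(1−ᾱ) = 16.866.
V = 13.5 × 12.4 × 4.3 = 719.82 m³.
T = 0.161·V/[−S·ln(1−ᾱ)] = 0.161·719.82/16.866 = 6.87 s.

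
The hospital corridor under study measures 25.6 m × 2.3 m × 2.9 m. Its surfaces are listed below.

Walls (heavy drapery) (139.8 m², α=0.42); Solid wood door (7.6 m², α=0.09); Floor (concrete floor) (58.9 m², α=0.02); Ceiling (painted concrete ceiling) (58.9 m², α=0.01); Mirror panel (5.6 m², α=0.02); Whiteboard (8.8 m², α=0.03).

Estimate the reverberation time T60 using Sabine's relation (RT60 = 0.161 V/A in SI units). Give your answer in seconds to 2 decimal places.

Equivalent absorption area: A = 139.8*0.42 + 7.6*0.09 + 58.9*0.02 + 58.9*0.01 + 5.6*0.02 + 8.8*0.03 = 61.543 m².
Room volume: 170.752 m³.
RT60 = 0.161 · V / A = 0.161 × 170.752 / 61.543 = 0.45 s.

0.45 s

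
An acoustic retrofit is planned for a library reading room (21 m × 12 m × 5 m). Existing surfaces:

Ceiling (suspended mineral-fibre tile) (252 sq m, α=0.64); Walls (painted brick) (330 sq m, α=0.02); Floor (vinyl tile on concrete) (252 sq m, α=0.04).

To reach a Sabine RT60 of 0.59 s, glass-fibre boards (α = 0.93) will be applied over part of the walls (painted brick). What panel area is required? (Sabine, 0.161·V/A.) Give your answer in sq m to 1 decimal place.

Summing Sᵢαᵢ: 161.280 + 6.600 + 10.080 → A₁ = 177.960 sabins.
V = 1260 m³. Target absorption A₂ = 0.161 × 1260 / 0.59 = 343.831 sabins.
Absorption to add: 343.831 − 177.960 = 165.871 sabins.
Net gain per sq m: Δα = 0.93 − 0.02 = 0.91.
Panel area = 165.871 / 0.91 = 182.3 sq m.

182.3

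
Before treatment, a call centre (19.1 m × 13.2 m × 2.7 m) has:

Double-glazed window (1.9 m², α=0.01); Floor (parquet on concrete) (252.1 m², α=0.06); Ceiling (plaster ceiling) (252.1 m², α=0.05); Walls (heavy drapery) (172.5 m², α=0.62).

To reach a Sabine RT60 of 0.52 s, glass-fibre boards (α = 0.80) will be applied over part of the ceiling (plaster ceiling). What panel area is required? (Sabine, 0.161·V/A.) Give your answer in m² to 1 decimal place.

101.4

A₁ = Σ Sᵢαᵢ = 1.9×0.01 + 252.1×0.06 + 252.1×0.05 + 172.5×0.62 = 134.700 sabins.
Required A₂ = 0.161·680.724/0.52 = 210.763 sabins.
ΔA needed = 210.763 − 134.700 = 76.063 sabins.
Each m² of panel replacing the ceiling (plaster ceiling) adds (0.80 − 0.05) = 0.75 sabins.
Area = ΔA/Δα = 76.063/0.75 = 101.4 m².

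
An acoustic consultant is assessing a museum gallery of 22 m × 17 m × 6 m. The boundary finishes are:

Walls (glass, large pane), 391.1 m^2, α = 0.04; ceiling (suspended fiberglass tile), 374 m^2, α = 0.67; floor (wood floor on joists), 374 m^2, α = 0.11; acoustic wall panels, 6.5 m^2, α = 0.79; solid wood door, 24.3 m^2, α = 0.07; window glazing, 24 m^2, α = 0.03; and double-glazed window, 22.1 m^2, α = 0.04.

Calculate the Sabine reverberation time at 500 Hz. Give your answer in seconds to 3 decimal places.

A = Σ Sᵢαᵢ = 391.1×0.04 + 374×0.67 + 374×0.11 + 6.5×0.79 + 24.3×0.07 + 24×0.03 + 22.1×0.04 = 315.804 sabins.
Room volume: 2244 m³.
RT60 = 0.161 · V / A = 0.161 × 2244 / 315.804 = 1.144 s.

1.144 s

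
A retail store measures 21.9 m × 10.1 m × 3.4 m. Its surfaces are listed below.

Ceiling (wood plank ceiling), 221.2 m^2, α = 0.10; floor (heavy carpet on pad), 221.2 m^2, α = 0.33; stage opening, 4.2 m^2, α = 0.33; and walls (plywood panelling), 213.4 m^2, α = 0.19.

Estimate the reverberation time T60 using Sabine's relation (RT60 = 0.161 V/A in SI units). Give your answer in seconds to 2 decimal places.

A = Σ Sᵢαᵢ = 221.2×0.10 + 221.2×0.33 + 4.2×0.33 + 213.4×0.19 = 137.048 sabins.
Room volume: 752.046 m³.
Sabine: RT60 = 0.161 × 752.046 / 137.048 = 0.88 s.

0.88 s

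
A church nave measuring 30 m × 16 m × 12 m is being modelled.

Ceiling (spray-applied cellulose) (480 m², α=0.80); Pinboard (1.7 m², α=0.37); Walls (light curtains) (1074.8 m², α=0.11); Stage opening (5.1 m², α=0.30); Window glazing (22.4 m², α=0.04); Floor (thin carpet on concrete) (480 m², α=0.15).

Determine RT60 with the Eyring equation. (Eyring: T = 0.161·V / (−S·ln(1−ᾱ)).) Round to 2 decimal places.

1.37 sec

Total surface area S = 480 + 1.7 + 1074.8 + 5.1 + 22.4 + 480 = 2064.0 m².
Absorption A = 480·0.80 + 1.7·0.37 + 1074.8·0.11 + 5.1·0.30 + 22.4·0.04 + 480·0.15 = 577.283 sabins.
ᾱ = 577.283 / 2064.0 = 0.2797.
Eyring denominator: −S ln(1−ᾱ) = 677.173.
V = 30 × 16 × 12 = 5760 m³.
T = 0.161·V/[−S·ln(1−ᾱ)] = 0.161·5760/677.173 = 1.37 s.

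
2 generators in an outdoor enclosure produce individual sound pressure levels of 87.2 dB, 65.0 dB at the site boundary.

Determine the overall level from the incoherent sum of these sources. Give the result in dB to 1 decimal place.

Σ 10^(Lᵢ/10) = 5.28e+08.
Back to dB: 10·log₁₀ Σ = 87.2 dB.

87.2 dB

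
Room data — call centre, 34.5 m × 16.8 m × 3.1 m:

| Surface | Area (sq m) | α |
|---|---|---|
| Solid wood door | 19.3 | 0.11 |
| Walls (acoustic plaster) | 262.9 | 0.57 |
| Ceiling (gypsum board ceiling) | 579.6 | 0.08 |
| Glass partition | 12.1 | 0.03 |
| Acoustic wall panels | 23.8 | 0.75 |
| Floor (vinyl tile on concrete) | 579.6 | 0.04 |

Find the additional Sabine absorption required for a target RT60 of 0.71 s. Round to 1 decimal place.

167.7 sabins

Total absorption A₁ = 19.3*0.11 + 262.9*0.57 + 579.6*0.08 + 12.1*0.03 + 23.8*0.75 + 579.6*0.04
  = 2.123 + 149.853 + 46.368 + 0.363 + 17.850 + 23.184 = 239.741 sq m sabins.
V = 1796.76 m³. Required absorption A₂ = 0.161 × 1796.76 / 0.71 = 407.434 sabins.
Additional absorption ΔA = 407.434 − 239.741 = 167.7 sabins.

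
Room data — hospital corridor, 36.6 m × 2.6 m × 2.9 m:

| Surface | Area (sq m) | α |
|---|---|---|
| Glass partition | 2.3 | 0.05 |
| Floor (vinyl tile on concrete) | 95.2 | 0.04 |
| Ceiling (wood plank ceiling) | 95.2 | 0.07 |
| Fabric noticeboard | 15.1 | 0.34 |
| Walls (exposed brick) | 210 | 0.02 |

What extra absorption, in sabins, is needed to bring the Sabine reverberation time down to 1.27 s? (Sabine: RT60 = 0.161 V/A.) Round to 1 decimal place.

15.1 sabins

A₁ = Σ Sᵢαᵢ = 2.3·0.05 + 95.2·0.04 + 95.2·0.07 + 15.1·0.34 + 210·0.02 = 19.921 sabins.
Target A₂ = 0.161·275.964/1.27 = 34.984 sabins (V = 275.964 m³).
Additional absorption ΔA = 34.984 − 19.921 = 15.1 sabins.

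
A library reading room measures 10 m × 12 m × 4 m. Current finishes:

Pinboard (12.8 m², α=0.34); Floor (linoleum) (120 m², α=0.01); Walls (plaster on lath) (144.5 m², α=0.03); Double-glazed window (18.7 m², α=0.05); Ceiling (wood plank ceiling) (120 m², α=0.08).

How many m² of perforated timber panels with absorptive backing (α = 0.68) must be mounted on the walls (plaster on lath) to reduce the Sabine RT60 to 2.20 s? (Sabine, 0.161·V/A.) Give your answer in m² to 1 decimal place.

22.6

A₁ = Σ Sᵢαᵢ = 12.8·0.34 + 120·0.01 + 144.5·0.03 + 18.7·0.05 + 120·0.08 = 20.422 sabins.
V = 480 m³. Target absorption A₂ = 0.161 × 480 / 2.20 = 35.127 sabins.
Absorption to add: 35.127 − 20.422 = 14.705 sabins.
Net gain per m²: Δα = 0.68 − 0.03 = 0.65.
Panel area = 14.705 / 0.65 = 22.6 m².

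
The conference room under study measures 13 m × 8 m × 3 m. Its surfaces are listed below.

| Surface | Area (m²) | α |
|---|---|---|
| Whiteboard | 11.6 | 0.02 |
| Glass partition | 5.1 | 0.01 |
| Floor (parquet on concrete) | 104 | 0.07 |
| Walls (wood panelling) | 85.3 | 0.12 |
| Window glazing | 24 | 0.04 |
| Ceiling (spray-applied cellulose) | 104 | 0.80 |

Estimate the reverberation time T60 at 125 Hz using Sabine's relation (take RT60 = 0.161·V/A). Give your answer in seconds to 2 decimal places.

0.49 s

Summing Sᵢαᵢ: 0.232 + 0.051 + 7.280 + 10.236 + 0.960 + 83.200 → A = 101.959 sabins.
Room volume: 312 m³.
RT60 = 0.161 · V / A = 0.161 × 312 / 101.959 = 0.49 s.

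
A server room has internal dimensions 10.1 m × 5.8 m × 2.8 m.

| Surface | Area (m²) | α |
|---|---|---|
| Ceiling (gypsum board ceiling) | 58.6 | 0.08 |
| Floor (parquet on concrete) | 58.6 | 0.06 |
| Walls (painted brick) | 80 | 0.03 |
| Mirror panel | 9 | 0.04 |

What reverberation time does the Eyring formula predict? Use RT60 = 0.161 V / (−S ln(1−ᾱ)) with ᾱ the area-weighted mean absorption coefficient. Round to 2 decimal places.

S = Σ Sᵢ = 206.2 m².
Σ(Sᵢαᵢ) = 58.6×0.08 + 58.6×0.06 + 80×0.03 + 9×0.04 = 10.964.
ᾱ = 10.964 / 206.2 = 0.0532.
Eyring denominator: −S ln(1−ᾱ) = 11.272.
V = 10.1 × 5.8 × 2.8 = 164.024 m³.
T = 0.161·V/[−S·ln(1−ᾱ)] = 0.161·164.024/11.272 = 2.34 s.

2.34 sec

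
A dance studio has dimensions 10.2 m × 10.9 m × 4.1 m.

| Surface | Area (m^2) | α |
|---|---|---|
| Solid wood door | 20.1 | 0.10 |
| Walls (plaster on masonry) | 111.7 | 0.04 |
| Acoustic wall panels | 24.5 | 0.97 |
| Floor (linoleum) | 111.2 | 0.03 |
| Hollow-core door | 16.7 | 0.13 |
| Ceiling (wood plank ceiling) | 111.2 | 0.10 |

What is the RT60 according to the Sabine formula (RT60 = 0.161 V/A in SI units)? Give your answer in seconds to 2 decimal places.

Equivalent absorption area: A = 20.1*0.10 + 111.7*0.04 + 24.5*0.97 + 111.2*0.03 + 16.7*0.13 + 111.2*0.10 = 46.870 m^2.
Room volume: 455.838 m³.
T = 0.161 V/A = 0.161·455.838/46.870 = 1.57 s.

1.57 s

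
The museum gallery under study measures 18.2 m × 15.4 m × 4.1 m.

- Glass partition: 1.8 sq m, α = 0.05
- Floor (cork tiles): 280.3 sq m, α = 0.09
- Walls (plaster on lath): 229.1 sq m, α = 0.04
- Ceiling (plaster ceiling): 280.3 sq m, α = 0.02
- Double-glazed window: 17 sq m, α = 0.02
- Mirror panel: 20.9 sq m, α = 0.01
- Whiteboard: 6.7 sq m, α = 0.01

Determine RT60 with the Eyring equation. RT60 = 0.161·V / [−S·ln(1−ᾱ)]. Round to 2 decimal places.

4.43 s

Total surface area S = 1.8 + 280.3 + 229.1 + 280.3 + 17 + 20.9 + 6.7 = 836.1 sq m.
Absorption A = 1.8·0.05 + 280.3·0.09 + 229.1·0.04 + 280.3·0.02 + 17·0.02 + 20.9·0.01 + 6.7·0.01 = 40.703 sabins.
ᾱ = 40.703 / 836.1 = 0.0487.
Eyring denominator: −S ln(1−ᾱ) = 41.743.
V = 18.2 × 15.4 × 4.1 = 1149.148 m³.
RT60 = 0.161 × 1149.148 / 41.743 = 4.43 s.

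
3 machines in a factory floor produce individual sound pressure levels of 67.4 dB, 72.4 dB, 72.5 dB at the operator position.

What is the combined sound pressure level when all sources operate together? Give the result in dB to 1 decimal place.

Converting to relative power and adding: 10^(67.4/10) + 10^(72.4/10) + 10^(72.5/10) = 4.066e+07.
Back to dB: 10·log₁₀ Σ = 76.1 dB.

76.1 dB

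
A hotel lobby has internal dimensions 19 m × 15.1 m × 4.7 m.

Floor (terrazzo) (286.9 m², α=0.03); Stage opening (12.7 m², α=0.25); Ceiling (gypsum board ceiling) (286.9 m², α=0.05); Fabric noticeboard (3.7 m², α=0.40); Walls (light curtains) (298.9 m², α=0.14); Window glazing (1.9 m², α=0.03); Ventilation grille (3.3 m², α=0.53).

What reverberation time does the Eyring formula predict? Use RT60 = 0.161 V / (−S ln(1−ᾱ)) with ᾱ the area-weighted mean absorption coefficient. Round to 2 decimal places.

2.92 sec

S = Σ Sᵢ = 894.3 m².
Σ(Sᵢαᵢ) = 286.9×0.03 + 12.7×0.25 + 286.9×0.05 + 3.7×0.40 + 298.9×0.14 + 1.9×0.03 + 3.3×0.53 = 71.259.
ᾱ = 71.259 / 894.3 = 0.0797.
−S·ln(1−ᾱ) = −894.3 × ln(1 − 0.0797) = 74.277.
V = 19 × 15.1 × 4.7 = 1348.43 m³.
RT60 = 0.161 × 1348.43 / 74.277 = 2.92 s.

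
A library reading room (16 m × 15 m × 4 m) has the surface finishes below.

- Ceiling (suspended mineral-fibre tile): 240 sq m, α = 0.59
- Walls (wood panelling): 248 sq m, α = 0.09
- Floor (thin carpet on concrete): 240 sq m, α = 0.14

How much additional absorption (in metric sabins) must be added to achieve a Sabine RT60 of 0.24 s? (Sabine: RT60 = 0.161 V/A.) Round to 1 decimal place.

Total absorption A₁ = 240*0.59 + 248*0.09 + 240*0.14
  = 141.600 + 22.320 + 33.600 = 197.520 sq m sabins.
Target A₂ = 0.161·960/0.24 = 644.000 sabins (V = 960 m³).
Additional absorption ΔA = 644.000 − 197.520 = 446.5 sabins.

446.5 sabins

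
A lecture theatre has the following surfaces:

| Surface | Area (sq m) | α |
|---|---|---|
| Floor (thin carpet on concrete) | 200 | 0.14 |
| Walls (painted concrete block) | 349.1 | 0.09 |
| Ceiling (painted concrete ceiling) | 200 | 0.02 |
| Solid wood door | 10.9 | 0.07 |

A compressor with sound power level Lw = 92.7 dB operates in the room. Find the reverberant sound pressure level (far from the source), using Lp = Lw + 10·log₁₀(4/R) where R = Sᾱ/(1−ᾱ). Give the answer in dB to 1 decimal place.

80.3 dB

A = 64.182 sabins; S = 760.0 sq m.
ᾱ = 0.0844, so room constant R = A/(1−ᾱ) = 70.098 sq m.
Lp = Lw + 10 log₁₀(4/R) = 92.7 -12.44 = 80.3 dB.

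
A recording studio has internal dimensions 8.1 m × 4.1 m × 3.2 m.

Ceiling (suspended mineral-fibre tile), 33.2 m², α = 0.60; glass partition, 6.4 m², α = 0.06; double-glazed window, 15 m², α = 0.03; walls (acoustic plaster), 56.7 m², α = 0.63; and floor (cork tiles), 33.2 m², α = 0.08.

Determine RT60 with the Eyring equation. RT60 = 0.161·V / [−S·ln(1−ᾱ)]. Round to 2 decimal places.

Total surface area S = 33.2 + 6.4 + 15 + 56.7 + 33.2 = 144.5 m².
Σ(Sᵢαᵢ) = 33.2·0.60 + 6.4·0.06 + 15·0.03 + 56.7·0.63 + 33.2·0.08 = 59.131.
ᾱ = 59.131 / 144.5 = 0.4092.
Eyring denominator: −S ln(1−ᾱ) = 76.047.
V = 8.1 × 4.1 × 3.2 = 106.272 m³.
T = 0.161·V/[−S·ln(1−ᾱ)] = 0.161·106.272/76.047 = 0.22 s.

0.22 seconds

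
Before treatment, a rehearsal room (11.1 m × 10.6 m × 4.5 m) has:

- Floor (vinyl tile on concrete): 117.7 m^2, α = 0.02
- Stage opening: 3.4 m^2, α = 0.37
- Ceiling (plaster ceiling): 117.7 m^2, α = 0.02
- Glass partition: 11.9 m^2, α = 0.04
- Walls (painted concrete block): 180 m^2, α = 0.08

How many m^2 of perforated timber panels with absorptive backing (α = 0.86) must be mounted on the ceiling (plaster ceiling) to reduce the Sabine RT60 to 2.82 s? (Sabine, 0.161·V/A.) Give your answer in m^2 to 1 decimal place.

Total absorption A₁ = 117.7·0.02 + 3.4·0.37 + 117.7·0.02 + 11.9·0.04 + 180·0.08
  = 2.354 + 1.258 + 2.354 + 0.476 + 14.400 = 20.842 m^2 sabins.
Required A₂ = 0.161·529.47/2.82 = 30.229 sabins.
ΔA needed = 30.229 − 20.842 = 9.387 sabins.
Net gain per m^2: Δα = 0.86 − 0.02 = 0.84.
Panel area = 9.387 / 0.84 = 11.2 m^2.

11.2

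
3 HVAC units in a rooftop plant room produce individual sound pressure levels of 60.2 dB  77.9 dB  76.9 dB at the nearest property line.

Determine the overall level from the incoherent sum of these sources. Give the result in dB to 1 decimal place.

80.5 dB

Sum in the linear (power) domain: Σ 10^(Lᵢ/10) = 10^(60.2/10) + 10^(77.9/10) + 10^(76.9/10) = 1.117e+08.
Back to dB: 10·log₁₀ Σ = 80.5 dB.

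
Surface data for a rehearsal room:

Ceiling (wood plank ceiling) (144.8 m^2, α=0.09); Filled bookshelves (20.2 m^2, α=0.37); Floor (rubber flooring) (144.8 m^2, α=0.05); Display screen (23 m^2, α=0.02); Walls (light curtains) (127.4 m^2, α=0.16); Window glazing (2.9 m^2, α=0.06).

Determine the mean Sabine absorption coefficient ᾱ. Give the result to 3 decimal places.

0.105

S = Σ Sᵢ = 144.8 + 20.2 + 144.8 + 23 + 127.4 + 2.9 = 463.1 m^2.
A = 144.8·0.09 + 20.2·0.37 + 144.8·0.05 + 23·0.02 + 127.4·0.16 + 2.9·0.06 = 48.764 sabins.
ᾱ = A/S = 0.105.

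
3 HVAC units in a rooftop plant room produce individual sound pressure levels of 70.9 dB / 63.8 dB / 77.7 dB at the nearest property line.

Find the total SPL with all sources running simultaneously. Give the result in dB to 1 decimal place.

Converting to relative power and adding: 10^(70.9/10) + 10^(63.8/10) + 10^(77.7/10) = 7.359e+07.
Combined level = 10 log₁₀(7.359e+07) = 78.7 dB.

78.7 dB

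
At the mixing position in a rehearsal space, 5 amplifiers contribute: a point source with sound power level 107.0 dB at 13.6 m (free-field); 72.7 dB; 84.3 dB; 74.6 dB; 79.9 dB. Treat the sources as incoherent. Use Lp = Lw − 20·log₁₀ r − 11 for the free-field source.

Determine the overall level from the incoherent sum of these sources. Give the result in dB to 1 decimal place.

Source at 13.6 m: Lp = 107.0 − 20·log₁₀(13.6) − 11 = 73.3 dB.
Σ 10^(Lᵢ/10) = 4.357e+08.
L_total = 10·log₁₀(4.357e+08) = 86.4 dB.

86.4 dB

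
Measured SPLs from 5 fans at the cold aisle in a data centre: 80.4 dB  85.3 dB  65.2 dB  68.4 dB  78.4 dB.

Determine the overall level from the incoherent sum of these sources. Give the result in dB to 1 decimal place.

87.2 dB

Sum in the linear (power) domain: Σ 10^(Lᵢ/10) = 10^(80.4/10) + 10^(85.3/10) + 10^(65.2/10) + 10^(68.4/10) + 10^(78.4/10) = 5.279e+08.
L_total = 10·log₁₀(5.279e+08) = 87.2 dB.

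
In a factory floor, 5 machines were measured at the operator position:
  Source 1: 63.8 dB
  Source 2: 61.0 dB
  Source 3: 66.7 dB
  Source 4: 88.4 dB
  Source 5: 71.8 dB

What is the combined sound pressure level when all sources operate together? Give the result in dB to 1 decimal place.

Sum in the linear (power) domain: Σ 10^(Lᵢ/10) = 10^(63.8/10) + 10^(61.0/10) + 10^(66.7/10) + 10^(88.4/10) + 10^(71.8/10) = 7.153e+08.
Combined level = 10 log₁₀(7.153e+08) = 88.5 dB.

88.5 dB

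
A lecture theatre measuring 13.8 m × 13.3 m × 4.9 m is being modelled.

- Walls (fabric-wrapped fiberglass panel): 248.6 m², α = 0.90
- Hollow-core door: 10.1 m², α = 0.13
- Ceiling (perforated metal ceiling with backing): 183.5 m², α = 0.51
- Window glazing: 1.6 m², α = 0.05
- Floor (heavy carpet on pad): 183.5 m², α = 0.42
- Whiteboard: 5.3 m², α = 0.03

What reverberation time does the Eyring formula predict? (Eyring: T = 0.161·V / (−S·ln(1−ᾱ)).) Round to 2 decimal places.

0.23 s

Total surface area S = 248.6 + 10.1 + 183.5 + 1.6 + 183.5 + 5.3 = 632.6 m².
Absorption A = 248.6·0.90 + 10.1·0.13 + 183.5·0.51 + 1.6·0.05 + 183.5·0.42 + 5.3·0.03 = 395.947 sabins.
ᾱ = 395.947 / 632.6 = 0.6259.
−S·ln(1−ᾱ) = −632.6 × ln(1 − 0.6259) = 621.993.
V = 13.8 × 13.3 × 4.9 = 899.346 m³.
T = 0.161·V/[−S·ln(1−ᾱ)] = 0.161·899.346/621.993 = 0.23 s.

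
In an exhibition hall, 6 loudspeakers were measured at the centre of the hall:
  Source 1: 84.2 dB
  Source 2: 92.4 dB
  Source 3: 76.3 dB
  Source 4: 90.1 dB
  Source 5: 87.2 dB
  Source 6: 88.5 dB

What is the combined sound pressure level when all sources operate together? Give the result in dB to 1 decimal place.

Converting to relative power and adding: 10^(84.2/10) + 10^(92.4/10) + 10^(76.3/10) + 10^(90.1/10) + 10^(87.2/10) + 10^(88.5/10) = 4.3e+09.
Combined level = 10 log₁₀(4.3e+09) = 96.3 dB.

96.3 dB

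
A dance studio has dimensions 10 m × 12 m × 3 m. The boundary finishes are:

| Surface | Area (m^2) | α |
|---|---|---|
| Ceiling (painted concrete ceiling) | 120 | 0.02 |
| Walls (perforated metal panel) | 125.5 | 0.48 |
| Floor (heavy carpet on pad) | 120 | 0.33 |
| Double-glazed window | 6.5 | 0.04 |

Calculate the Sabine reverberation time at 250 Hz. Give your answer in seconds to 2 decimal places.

A = Σ Sᵢαᵢ = 120·0.02 + 125.5·0.48 + 120·0.33 + 6.5·0.04 = 102.500 sabins.
V = 10·12·3 = 360 m³.
RT60 = 0.161 · V / A = 0.161 × 360 / 102.500 = 0.57 s.

0.57 s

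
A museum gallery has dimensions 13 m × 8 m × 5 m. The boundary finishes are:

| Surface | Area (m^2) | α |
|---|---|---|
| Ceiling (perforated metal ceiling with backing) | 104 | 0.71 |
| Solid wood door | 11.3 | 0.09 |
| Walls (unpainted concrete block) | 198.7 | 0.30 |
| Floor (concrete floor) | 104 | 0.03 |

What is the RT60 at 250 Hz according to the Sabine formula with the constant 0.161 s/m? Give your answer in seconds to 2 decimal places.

0.61 s

Summing Sᵢαᵢ: 73.840 + 1.017 + 59.610 + 3.120 → A = 137.587 sabins.
Room volume: 520 m³.
RT60 = 0.161 · V / A = 0.161 × 520 / 137.587 = 0.61 s.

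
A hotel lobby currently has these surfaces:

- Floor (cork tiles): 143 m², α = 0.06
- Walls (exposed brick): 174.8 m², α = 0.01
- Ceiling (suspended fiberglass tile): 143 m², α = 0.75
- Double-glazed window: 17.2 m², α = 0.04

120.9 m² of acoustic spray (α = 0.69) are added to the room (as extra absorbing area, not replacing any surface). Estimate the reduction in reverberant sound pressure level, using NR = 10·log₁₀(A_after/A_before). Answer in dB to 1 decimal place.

2.3 dB

Equivalent absorption area: A_before = 143×0.06 + 174.8×0.01 + 143×0.75 + 17.2×0.04 = 118.266 m².
Added absorption = 120.9 × 0.69 = 83.421 sabins.
A_after = 118.266 + 83.421 = 201.687 sabins.
Reduction = 10 log₁₀(A_after/A_before) = 10 log₁₀(1.7054) = 2.3 dB.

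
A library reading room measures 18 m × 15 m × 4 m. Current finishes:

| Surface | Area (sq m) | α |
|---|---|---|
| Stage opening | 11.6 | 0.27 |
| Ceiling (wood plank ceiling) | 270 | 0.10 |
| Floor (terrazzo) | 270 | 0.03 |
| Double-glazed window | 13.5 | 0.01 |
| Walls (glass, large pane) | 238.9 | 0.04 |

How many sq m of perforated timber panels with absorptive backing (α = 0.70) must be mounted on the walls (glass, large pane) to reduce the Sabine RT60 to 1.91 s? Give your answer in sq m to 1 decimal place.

65.3

Total absorption A₁ = 11.6·0.27 + 270·0.10 + 270·0.03 + 13.5·0.01 + 238.9·0.04
  = 3.132 + 27.000 + 8.100 + 0.135 + 9.556 = 47.923 sq m sabins.
Required A₂ = 0.161·1080/1.91 = 91.037 sabins.
Absorption to add: 91.037 − 47.923 = 43.114 sabins.
Each sq m of panel replacing the walls (glass, large pane) adds (0.70 − 0.04) = 0.66 sabins.
Panel area = 43.114 / 0.66 = 65.3 sq m.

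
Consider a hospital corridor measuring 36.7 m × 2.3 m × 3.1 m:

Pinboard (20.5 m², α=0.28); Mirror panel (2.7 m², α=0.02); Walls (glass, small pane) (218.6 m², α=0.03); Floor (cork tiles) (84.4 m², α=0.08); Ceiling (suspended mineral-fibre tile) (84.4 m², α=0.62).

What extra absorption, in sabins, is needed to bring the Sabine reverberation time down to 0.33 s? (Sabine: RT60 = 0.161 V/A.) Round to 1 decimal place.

Equivalent absorption area: A₁ = 20.5*0.28 + 2.7*0.02 + 218.6*0.03 + 84.4*0.08 + 84.4*0.62 = 71.432 m².
For T = 0.33 s, need A₂ = 0.161·V/T = 0.161·261.671/0.33 = 127.664 sabins.
Shortfall: 127.664 − 71.432 = 56.2 sabins.

56.2 sabins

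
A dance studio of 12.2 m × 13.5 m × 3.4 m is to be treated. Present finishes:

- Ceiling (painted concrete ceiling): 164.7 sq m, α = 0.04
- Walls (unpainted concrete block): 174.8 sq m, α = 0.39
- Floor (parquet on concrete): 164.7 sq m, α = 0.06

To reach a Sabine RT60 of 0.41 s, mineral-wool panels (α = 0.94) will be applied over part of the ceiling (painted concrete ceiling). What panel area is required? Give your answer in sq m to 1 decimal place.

Total absorption A₁ = 164.7×0.04 + 174.8×0.39 + 164.7×0.06
  = 6.588 + 68.172 + 9.882 = 84.642 sq m sabins.
V = 559.98 m³. Target absorption A₂ = 0.161 × 559.98 / 0.41 = 219.895 sabins.
Absorption to add: 219.895 − 84.642 = 135.253 sabins.
Each sq m of panel replacing the ceiling (painted concrete ceiling) adds (0.94 − 0.04) = 0.90 sabins.
Area = ΔA/Δα = 135.253/0.90 = 150.3 sq m.

150.3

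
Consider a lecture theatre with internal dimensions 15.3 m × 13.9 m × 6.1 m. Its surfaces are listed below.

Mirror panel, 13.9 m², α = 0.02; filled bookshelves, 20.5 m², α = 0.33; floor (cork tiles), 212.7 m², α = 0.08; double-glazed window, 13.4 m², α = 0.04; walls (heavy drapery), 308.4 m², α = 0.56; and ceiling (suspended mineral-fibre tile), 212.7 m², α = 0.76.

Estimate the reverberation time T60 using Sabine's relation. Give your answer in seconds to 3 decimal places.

0.582 seconds

Equivalent absorption area: A = 13.9·0.02 + 20.5·0.33 + 212.7·0.08 + 13.4·0.04 + 308.4·0.56 + 212.7·0.76 = 358.951 m².
Volume V = 15.3 × 13.9 × 6.1 = 1297.287 m³.
Sabine: RT60 = 0.161 × 1297.287 / 358.951 = 0.582 s.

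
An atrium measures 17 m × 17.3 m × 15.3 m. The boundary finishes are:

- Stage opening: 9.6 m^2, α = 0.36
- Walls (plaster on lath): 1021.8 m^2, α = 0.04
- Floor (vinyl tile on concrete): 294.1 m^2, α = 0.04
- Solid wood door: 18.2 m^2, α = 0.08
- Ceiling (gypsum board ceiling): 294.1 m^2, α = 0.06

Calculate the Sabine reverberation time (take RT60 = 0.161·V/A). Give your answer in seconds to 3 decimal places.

Equivalent absorption area: A = 9.6*0.36 + 1021.8*0.04 + 294.1*0.04 + 18.2*0.08 + 294.1*0.06 = 75.194 m^2.
Volume V = 17 × 17.3 × 15.3 = 4499.73 m³.
T = 0.161 V/A = 0.161·4499.73/75.194 = 9.634 s.

9.634 seconds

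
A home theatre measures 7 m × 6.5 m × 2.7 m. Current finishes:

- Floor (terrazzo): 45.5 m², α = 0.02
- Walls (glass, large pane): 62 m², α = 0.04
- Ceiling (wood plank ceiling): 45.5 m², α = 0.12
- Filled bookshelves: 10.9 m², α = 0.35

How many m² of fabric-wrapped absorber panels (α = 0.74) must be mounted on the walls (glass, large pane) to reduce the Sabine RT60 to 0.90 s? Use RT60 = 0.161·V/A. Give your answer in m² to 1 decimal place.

13.3

Summing Sᵢαᵢ: 0.910 + 2.480 + 5.460 + 3.815 → A₁ = 12.665 sabins.
V = 122.85 m³. Target absorption A₂ = 0.161 × 122.85 / 0.90 = 21.976 sabins.
ΔA needed = 21.976 − 12.665 = 9.311 sabins.
Each m² of panel replacing the walls (glass, large pane) adds (0.74 − 0.04) = 0.70 sabins.
Panel area = 9.311 / 0.70 = 13.3 m².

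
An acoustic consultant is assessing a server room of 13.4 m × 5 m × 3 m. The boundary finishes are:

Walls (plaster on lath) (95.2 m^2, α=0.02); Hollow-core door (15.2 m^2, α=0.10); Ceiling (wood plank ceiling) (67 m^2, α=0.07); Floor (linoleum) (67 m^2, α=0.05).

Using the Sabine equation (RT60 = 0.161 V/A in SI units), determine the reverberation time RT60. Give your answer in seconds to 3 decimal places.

2.823 s

Equivalent absorption area: A = 95.2*0.02 + 15.2*0.10 + 67*0.07 + 67*0.05 = 11.464 m^2.
V = 13.4·5·3 = 201 m³.
Sabine: RT60 = 0.161 × 201 / 11.464 = 2.823 s.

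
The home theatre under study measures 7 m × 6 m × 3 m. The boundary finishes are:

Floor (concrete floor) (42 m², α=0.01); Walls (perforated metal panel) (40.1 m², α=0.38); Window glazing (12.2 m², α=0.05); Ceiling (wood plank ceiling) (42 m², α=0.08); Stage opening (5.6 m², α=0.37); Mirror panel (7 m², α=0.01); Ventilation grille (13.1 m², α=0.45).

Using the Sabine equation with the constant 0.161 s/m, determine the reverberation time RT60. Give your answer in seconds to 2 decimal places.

0.73 seconds

Summing Sᵢαᵢ: 0.420 + 15.238 + 0.610 + 3.360 + 2.072 + 0.070 + 5.895 → A = 27.665 sabins.
Room volume: 126 m³.
T = 0.161 V/A = 0.161·126/27.665 = 0.73 s.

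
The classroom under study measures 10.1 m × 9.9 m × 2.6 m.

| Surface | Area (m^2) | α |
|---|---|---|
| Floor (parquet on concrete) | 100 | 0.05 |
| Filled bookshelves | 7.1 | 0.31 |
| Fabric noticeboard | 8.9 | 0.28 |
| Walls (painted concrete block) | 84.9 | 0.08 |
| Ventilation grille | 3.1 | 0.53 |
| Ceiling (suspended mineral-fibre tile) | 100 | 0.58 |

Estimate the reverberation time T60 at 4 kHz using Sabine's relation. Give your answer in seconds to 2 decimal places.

Total absorption A = 100*0.05 + 7.1*0.31 + 8.9*0.28 + 84.9*0.08 + 3.1*0.53 + 100*0.58
  = 5.000 + 2.201 + 2.492 + 6.792 + 1.643 + 58.000 = 76.128 m^2 sabins.
Volume V = 10.1 × 9.9 × 2.6 = 259.974 m³.
Sabine: RT60 = 0.161 × 259.974 / 76.128 = 0.55 s.

0.55 s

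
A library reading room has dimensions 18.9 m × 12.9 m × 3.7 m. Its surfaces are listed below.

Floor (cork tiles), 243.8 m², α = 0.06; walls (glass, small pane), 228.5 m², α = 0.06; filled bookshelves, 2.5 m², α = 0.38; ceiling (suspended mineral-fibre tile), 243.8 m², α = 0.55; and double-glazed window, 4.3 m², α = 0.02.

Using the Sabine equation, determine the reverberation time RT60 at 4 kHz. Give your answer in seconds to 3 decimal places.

0.888 s

Total absorption A = 243.8*0.06 + 228.5*0.06 + 2.5*0.38 + 243.8*0.55 + 4.3*0.02
  = 14.628 + 13.710 + 0.950 + 134.090 + 0.086 = 163.464 m² sabins.
V = 18.9·12.9·3.7 = 902.097 m³.
T = 0.161 V/A = 0.161·902.097/163.464 = 0.888 s.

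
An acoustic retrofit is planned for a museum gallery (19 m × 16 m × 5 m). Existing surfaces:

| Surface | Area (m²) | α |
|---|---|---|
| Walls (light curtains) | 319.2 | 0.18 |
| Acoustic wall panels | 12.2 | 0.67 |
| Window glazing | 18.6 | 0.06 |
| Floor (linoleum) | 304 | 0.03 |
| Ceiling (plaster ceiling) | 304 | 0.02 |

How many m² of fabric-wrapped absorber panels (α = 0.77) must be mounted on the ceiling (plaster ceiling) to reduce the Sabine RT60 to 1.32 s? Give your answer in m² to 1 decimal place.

137.9

Total absorption A₁ = 319.2*0.18 + 12.2*0.67 + 18.6*0.06 + 304*0.03 + 304*0.02
  = 57.456 + 8.174 + 1.116 + 9.120 + 6.080 = 81.946 m² sabins.
V = 1520 m³. Target absorption A₂ = 0.161 × 1520 / 1.32 = 185.394 sabins.
Absorption to add: 185.394 − 81.946 = 103.448 sabins.
Each m² of panel replacing the ceiling (plaster ceiling) adds (0.77 − 0.02) = 0.75 sabins.
Area = ΔA/Δα = 103.448/0.75 = 137.9 m².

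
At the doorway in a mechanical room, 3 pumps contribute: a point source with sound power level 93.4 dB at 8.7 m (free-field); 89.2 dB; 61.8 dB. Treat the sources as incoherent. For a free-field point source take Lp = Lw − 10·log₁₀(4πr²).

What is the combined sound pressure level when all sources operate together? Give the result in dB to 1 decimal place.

Source at 8.7 m: Lp = 93.4 − 10·log₁₀(4π·8.7²) = 93.4 − 10·log₁₀(951.149) = 63.6 dB.
Converting to relative power and adding: 10^(63.6/10) + 10^(89.2/10) + 10^(61.8/10) = 8.356e+08.
Combined level = 10 log₁₀(8.356e+08) = 89.2 dB.

89.2 dB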